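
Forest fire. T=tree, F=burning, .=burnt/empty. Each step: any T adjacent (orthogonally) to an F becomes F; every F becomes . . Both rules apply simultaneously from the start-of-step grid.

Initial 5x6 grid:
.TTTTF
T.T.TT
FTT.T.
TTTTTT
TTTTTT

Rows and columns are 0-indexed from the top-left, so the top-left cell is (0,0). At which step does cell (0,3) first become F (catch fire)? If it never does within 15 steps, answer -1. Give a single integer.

Step 1: cell (0,3)='T' (+5 fires, +2 burnt)
Step 2: cell (0,3)='F' (+5 fires, +5 burnt)
  -> target ignites at step 2
Step 3: cell (0,3)='.' (+5 fires, +5 burnt)
Step 4: cell (0,3)='.' (+4 fires, +5 burnt)
Step 5: cell (0,3)='.' (+3 fires, +4 burnt)
Step 6: cell (0,3)='.' (+1 fires, +3 burnt)
Step 7: cell (0,3)='.' (+0 fires, +1 burnt)
  fire out at step 7

2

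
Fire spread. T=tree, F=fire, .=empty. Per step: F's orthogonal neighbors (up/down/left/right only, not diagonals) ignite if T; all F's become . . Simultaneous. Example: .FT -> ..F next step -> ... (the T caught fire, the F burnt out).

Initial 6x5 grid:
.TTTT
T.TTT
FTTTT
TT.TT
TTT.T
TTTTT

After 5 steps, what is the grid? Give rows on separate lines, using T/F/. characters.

Step 1: 3 trees catch fire, 1 burn out
  .TTTT
  F.TTT
  .FTTT
  FT.TT
  TTT.T
  TTTTT
Step 2: 3 trees catch fire, 3 burn out
  .TTTT
  ..TTT
  ..FTT
  .F.TT
  FTT.T
  TTTTT
Step 3: 4 trees catch fire, 3 burn out
  .TTTT
  ..FTT
  ...FT
  ...TT
  .FT.T
  FTTTT
Step 4: 6 trees catch fire, 4 burn out
  .TFTT
  ...FT
  ....F
  ...FT
  ..F.T
  .FTTT
Step 5: 5 trees catch fire, 6 burn out
  .F.FT
  ....F
  .....
  ....F
  ....T
  ..FTT

.F.FT
....F
.....
....F
....T
..FTT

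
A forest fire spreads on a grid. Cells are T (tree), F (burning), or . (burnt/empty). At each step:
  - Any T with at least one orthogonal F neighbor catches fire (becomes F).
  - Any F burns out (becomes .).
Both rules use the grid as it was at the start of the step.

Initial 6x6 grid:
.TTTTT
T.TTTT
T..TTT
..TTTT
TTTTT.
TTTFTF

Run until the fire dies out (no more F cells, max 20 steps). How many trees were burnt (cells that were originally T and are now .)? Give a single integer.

Answer: 25

Derivation:
Step 1: +3 fires, +2 burnt (F count now 3)
Step 2: +4 fires, +3 burnt (F count now 4)
Step 3: +5 fires, +4 burnt (F count now 5)
Step 4: +4 fires, +5 burnt (F count now 4)
Step 5: +4 fires, +4 burnt (F count now 4)
Step 6: +3 fires, +4 burnt (F count now 3)
Step 7: +2 fires, +3 burnt (F count now 2)
Step 8: +0 fires, +2 burnt (F count now 0)
Fire out after step 8
Initially T: 27, now '.': 34
Total burnt (originally-T cells now '.'): 25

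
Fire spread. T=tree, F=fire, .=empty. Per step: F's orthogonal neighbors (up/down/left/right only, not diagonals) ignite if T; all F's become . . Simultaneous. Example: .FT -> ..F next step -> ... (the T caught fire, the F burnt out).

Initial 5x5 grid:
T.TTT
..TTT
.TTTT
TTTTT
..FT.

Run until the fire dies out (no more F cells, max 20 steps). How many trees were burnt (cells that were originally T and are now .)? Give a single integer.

Answer: 16

Derivation:
Step 1: +2 fires, +1 burnt (F count now 2)
Step 2: +3 fires, +2 burnt (F count now 3)
Step 3: +5 fires, +3 burnt (F count now 5)
Step 4: +3 fires, +5 burnt (F count now 3)
Step 5: +2 fires, +3 burnt (F count now 2)
Step 6: +1 fires, +2 burnt (F count now 1)
Step 7: +0 fires, +1 burnt (F count now 0)
Fire out after step 7
Initially T: 17, now '.': 24
Total burnt (originally-T cells now '.'): 16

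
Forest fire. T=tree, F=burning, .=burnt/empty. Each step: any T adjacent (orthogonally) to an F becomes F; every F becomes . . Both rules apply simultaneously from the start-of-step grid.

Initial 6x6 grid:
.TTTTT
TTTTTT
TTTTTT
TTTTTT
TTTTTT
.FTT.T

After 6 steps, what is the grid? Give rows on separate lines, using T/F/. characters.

Step 1: 2 trees catch fire, 1 burn out
  .TTTTT
  TTTTTT
  TTTTTT
  TTTTTT
  TFTTTT
  ..FT.T
Step 2: 4 trees catch fire, 2 burn out
  .TTTTT
  TTTTTT
  TTTTTT
  TFTTTT
  F.FTTT
  ...F.T
Step 3: 4 trees catch fire, 4 burn out
  .TTTTT
  TTTTTT
  TFTTTT
  F.FTTT
  ...FTT
  .....T
Step 4: 5 trees catch fire, 4 burn out
  .TTTTT
  TFTTTT
  F.FTTT
  ...FTT
  ....FT
  .....T
Step 5: 6 trees catch fire, 5 burn out
  .FTTTT
  F.FTTT
  ...FTT
  ....FT
  .....F
  .....T
Step 6: 5 trees catch fire, 6 burn out
  ..FTTT
  ...FTT
  ....FT
  .....F
  ......
  .....F

..FTTT
...FTT
....FT
.....F
......
.....F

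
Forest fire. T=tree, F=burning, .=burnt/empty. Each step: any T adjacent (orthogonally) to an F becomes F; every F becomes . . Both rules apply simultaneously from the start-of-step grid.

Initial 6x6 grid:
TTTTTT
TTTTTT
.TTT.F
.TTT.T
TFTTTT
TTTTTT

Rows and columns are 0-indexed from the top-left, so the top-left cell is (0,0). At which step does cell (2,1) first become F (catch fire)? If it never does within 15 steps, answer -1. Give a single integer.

Step 1: cell (2,1)='T' (+6 fires, +2 burnt)
Step 2: cell (2,1)='F' (+8 fires, +6 burnt)
  -> target ignites at step 2
Step 3: cell (2,1)='.' (+8 fires, +8 burnt)
Step 4: cell (2,1)='.' (+6 fires, +8 burnt)
Step 5: cell (2,1)='.' (+2 fires, +6 burnt)
Step 6: cell (2,1)='.' (+0 fires, +2 burnt)
  fire out at step 6

2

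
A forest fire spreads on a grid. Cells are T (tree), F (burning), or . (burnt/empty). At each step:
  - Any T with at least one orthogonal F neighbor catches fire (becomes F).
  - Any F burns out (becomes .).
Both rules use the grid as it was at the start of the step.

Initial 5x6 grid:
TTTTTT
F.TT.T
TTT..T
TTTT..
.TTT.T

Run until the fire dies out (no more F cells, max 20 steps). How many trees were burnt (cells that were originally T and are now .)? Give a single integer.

Answer: 20

Derivation:
Step 1: +2 fires, +1 burnt (F count now 2)
Step 2: +3 fires, +2 burnt (F count now 3)
Step 3: +3 fires, +3 burnt (F count now 3)
Step 4: +4 fires, +3 burnt (F count now 4)
Step 5: +4 fires, +4 burnt (F count now 4)
Step 6: +2 fires, +4 burnt (F count now 2)
Step 7: +1 fires, +2 burnt (F count now 1)
Step 8: +1 fires, +1 burnt (F count now 1)
Step 9: +0 fires, +1 burnt (F count now 0)
Fire out after step 9
Initially T: 21, now '.': 29
Total burnt (originally-T cells now '.'): 20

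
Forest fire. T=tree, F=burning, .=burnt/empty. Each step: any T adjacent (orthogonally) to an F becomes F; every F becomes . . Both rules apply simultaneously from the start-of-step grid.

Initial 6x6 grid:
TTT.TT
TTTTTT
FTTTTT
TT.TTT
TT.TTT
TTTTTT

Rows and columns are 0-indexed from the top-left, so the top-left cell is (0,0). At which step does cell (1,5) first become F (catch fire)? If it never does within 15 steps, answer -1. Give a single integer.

Step 1: cell (1,5)='T' (+3 fires, +1 burnt)
Step 2: cell (1,5)='T' (+5 fires, +3 burnt)
Step 3: cell (1,5)='T' (+5 fires, +5 burnt)
Step 4: cell (1,5)='T' (+5 fires, +5 burnt)
Step 5: cell (1,5)='T' (+5 fires, +5 burnt)
Step 6: cell (1,5)='F' (+5 fires, +5 burnt)
  -> target ignites at step 6
Step 7: cell (1,5)='.' (+3 fires, +5 burnt)
Step 8: cell (1,5)='.' (+1 fires, +3 burnt)
Step 9: cell (1,5)='.' (+0 fires, +1 burnt)
  fire out at step 9

6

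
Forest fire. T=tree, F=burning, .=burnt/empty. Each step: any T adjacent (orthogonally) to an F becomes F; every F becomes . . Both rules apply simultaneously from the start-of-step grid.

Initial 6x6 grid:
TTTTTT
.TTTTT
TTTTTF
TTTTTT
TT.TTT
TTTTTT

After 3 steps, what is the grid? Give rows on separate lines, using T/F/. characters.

Step 1: 3 trees catch fire, 1 burn out
  TTTTTT
  .TTTTF
  TTTTF.
  TTTTTF
  TT.TTT
  TTTTTT
Step 2: 5 trees catch fire, 3 burn out
  TTTTTF
  .TTTF.
  TTTF..
  TTTTF.
  TT.TTF
  TTTTTT
Step 3: 6 trees catch fire, 5 burn out
  TTTTF.
  .TTF..
  TTF...
  TTTF..
  TT.TF.
  TTTTTF

TTTTF.
.TTF..
TTF...
TTTF..
TT.TF.
TTTTTF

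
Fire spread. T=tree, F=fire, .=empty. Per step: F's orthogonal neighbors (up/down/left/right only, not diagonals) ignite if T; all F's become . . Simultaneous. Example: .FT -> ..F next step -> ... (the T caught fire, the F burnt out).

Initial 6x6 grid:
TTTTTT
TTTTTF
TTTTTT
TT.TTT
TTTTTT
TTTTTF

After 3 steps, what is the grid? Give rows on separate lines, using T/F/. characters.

Step 1: 5 trees catch fire, 2 burn out
  TTTTTF
  TTTTF.
  TTTTTF
  TT.TTT
  TTTTTF
  TTTTF.
Step 2: 6 trees catch fire, 5 burn out
  TTTTF.
  TTTF..
  TTTTF.
  TT.TTF
  TTTTF.
  TTTF..
Step 3: 6 trees catch fire, 6 burn out
  TTTF..
  TTF...
  TTTF..
  TT.TF.
  TTTF..
  TTF...

TTTF..
TTF...
TTTF..
TT.TF.
TTTF..
TTF...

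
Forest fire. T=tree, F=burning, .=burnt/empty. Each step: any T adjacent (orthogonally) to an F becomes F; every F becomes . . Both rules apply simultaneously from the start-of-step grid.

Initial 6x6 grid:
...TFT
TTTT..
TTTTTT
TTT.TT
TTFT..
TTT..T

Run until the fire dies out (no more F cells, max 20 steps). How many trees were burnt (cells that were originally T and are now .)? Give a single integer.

Answer: 23

Derivation:
Step 1: +6 fires, +2 burnt (F count now 6)
Step 2: +5 fires, +6 burnt (F count now 5)
Step 3: +5 fires, +5 burnt (F count now 5)
Step 4: +3 fires, +5 burnt (F count now 3)
Step 5: +3 fires, +3 burnt (F count now 3)
Step 6: +1 fires, +3 burnt (F count now 1)
Step 7: +0 fires, +1 burnt (F count now 0)
Fire out after step 7
Initially T: 24, now '.': 35
Total burnt (originally-T cells now '.'): 23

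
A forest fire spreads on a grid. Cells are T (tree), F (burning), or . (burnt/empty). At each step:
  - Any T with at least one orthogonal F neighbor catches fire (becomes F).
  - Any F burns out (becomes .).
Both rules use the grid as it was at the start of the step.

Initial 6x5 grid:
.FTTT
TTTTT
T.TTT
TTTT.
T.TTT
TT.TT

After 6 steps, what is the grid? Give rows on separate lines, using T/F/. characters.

Step 1: 2 trees catch fire, 1 burn out
  ..FTT
  TFTTT
  T.TTT
  TTTT.
  T.TTT
  TT.TT
Step 2: 3 trees catch fire, 2 burn out
  ...FT
  F.FTT
  T.TTT
  TTTT.
  T.TTT
  TT.TT
Step 3: 4 trees catch fire, 3 burn out
  ....F
  ...FT
  F.FTT
  TTTT.
  T.TTT
  TT.TT
Step 4: 4 trees catch fire, 4 burn out
  .....
  ....F
  ...FT
  FTFT.
  T.TTT
  TT.TT
Step 5: 5 trees catch fire, 4 burn out
  .....
  .....
  ....F
  .F.F.
  F.FTT
  TT.TT
Step 6: 2 trees catch fire, 5 burn out
  .....
  .....
  .....
  .....
  ...FT
  FT.TT

.....
.....
.....
.....
...FT
FT.TT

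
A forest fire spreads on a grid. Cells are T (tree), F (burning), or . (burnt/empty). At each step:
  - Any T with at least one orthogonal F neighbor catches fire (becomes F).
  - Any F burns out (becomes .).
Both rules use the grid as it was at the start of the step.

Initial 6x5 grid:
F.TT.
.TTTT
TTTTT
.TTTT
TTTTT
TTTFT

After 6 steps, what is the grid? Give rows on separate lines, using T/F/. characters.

Step 1: 3 trees catch fire, 2 burn out
  ..TT.
  .TTTT
  TTTTT
  .TTTT
  TTTFT
  TTF.F
Step 2: 4 trees catch fire, 3 burn out
  ..TT.
  .TTTT
  TTTTT
  .TTFT
  TTF.F
  TF...
Step 3: 5 trees catch fire, 4 burn out
  ..TT.
  .TTTT
  TTTFT
  .TF.F
  TF...
  F....
Step 4: 5 trees catch fire, 5 burn out
  ..TT.
  .TTFT
  TTF.F
  .F...
  F....
  .....
Step 5: 4 trees catch fire, 5 burn out
  ..TF.
  .TF.F
  TF...
  .....
  .....
  .....
Step 6: 3 trees catch fire, 4 burn out
  ..F..
  .F...
  F....
  .....
  .....
  .....

..F..
.F...
F....
.....
.....
.....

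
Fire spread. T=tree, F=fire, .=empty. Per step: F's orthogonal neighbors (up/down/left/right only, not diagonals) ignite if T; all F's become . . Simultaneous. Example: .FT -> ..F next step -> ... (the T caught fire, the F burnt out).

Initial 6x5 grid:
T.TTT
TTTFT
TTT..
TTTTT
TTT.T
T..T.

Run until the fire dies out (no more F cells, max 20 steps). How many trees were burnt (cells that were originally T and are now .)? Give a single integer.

Answer: 21

Derivation:
Step 1: +3 fires, +1 burnt (F count now 3)
Step 2: +4 fires, +3 burnt (F count now 4)
Step 3: +3 fires, +4 burnt (F count now 3)
Step 4: +5 fires, +3 burnt (F count now 5)
Step 5: +3 fires, +5 burnt (F count now 3)
Step 6: +2 fires, +3 burnt (F count now 2)
Step 7: +1 fires, +2 burnt (F count now 1)
Step 8: +0 fires, +1 burnt (F count now 0)
Fire out after step 8
Initially T: 22, now '.': 29
Total burnt (originally-T cells now '.'): 21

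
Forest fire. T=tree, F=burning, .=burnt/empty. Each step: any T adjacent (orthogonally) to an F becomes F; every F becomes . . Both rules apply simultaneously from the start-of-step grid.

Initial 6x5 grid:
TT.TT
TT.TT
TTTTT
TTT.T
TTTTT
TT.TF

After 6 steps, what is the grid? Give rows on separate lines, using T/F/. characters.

Step 1: 2 trees catch fire, 1 burn out
  TT.TT
  TT.TT
  TTTTT
  TTT.T
  TTTTF
  TT.F.
Step 2: 2 trees catch fire, 2 burn out
  TT.TT
  TT.TT
  TTTTT
  TTT.F
  TTTF.
  TT...
Step 3: 2 trees catch fire, 2 burn out
  TT.TT
  TT.TT
  TTTTF
  TTT..
  TTF..
  TT...
Step 4: 4 trees catch fire, 2 burn out
  TT.TT
  TT.TF
  TTTF.
  TTF..
  TF...
  TT...
Step 5: 6 trees catch fire, 4 burn out
  TT.TF
  TT.F.
  TTF..
  TF...
  F....
  TF...
Step 6: 4 trees catch fire, 6 burn out
  TT.F.
  TT...
  TF...
  F....
  .....
  F....

TT.F.
TT...
TF...
F....
.....
F....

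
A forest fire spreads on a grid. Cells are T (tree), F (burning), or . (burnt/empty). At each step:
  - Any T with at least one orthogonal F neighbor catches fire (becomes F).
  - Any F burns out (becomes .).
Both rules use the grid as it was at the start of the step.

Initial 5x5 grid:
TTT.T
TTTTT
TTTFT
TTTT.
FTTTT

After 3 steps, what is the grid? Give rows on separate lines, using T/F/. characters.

Step 1: 6 trees catch fire, 2 burn out
  TTT.T
  TTTFT
  TTF.F
  FTTF.
  .FTTT
Step 2: 8 trees catch fire, 6 burn out
  TTT.T
  TTF.F
  FF...
  .FF..
  ..FFT
Step 3: 5 trees catch fire, 8 burn out
  TTF.F
  FF...
  .....
  .....
  ....F

TTF.F
FF...
.....
.....
....F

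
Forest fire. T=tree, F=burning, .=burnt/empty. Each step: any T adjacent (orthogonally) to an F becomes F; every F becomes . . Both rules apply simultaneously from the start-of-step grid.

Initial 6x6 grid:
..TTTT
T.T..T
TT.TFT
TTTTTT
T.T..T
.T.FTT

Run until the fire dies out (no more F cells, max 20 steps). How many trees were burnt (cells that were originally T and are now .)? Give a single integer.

Answer: 22

Derivation:
Step 1: +4 fires, +2 burnt (F count now 4)
Step 2: +4 fires, +4 burnt (F count now 4)
Step 3: +3 fires, +4 burnt (F count now 3)
Step 4: +3 fires, +3 burnt (F count now 3)
Step 5: +3 fires, +3 burnt (F count now 3)
Step 6: +3 fires, +3 burnt (F count now 3)
Step 7: +2 fires, +3 burnt (F count now 2)
Step 8: +0 fires, +2 burnt (F count now 0)
Fire out after step 8
Initially T: 23, now '.': 35
Total burnt (originally-T cells now '.'): 22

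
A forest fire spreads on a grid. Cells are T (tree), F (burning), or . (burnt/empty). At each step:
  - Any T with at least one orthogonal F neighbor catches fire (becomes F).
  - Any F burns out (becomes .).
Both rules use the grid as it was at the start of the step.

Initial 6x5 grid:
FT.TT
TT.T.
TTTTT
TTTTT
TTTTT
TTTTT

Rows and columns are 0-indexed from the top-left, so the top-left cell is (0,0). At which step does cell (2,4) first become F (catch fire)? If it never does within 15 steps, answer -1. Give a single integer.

Step 1: cell (2,4)='T' (+2 fires, +1 burnt)
Step 2: cell (2,4)='T' (+2 fires, +2 burnt)
Step 3: cell (2,4)='T' (+2 fires, +2 burnt)
Step 4: cell (2,4)='T' (+3 fires, +2 burnt)
Step 5: cell (2,4)='T' (+4 fires, +3 burnt)
Step 6: cell (2,4)='F' (+5 fires, +4 burnt)
  -> target ignites at step 6
Step 7: cell (2,4)='.' (+4 fires, +5 burnt)
Step 8: cell (2,4)='.' (+3 fires, +4 burnt)
Step 9: cell (2,4)='.' (+1 fires, +3 burnt)
Step 10: cell (2,4)='.' (+0 fires, +1 burnt)
  fire out at step 10

6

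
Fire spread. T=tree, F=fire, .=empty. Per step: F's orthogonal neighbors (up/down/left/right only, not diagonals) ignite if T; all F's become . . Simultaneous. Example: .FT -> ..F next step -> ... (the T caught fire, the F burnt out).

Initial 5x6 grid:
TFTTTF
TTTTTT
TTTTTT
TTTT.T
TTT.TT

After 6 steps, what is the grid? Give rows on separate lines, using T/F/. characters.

Step 1: 5 trees catch fire, 2 burn out
  F.FTF.
  TFTTTF
  TTTTTT
  TTTT.T
  TTT.TT
Step 2: 6 trees catch fire, 5 burn out
  ...F..
  F.FTF.
  TFTTTF
  TTTT.T
  TTT.TT
Step 3: 6 trees catch fire, 6 burn out
  ......
  ...F..
  F.FTF.
  TFTT.F
  TTT.TT
Step 4: 5 trees catch fire, 6 burn out
  ......
  ......
  ...F..
  F.FT..
  TFT.TF
Step 5: 4 trees catch fire, 5 burn out
  ......
  ......
  ......
  ...F..
  F.F.F.
Step 6: 0 trees catch fire, 4 burn out
  ......
  ......
  ......
  ......
  ......

......
......
......
......
......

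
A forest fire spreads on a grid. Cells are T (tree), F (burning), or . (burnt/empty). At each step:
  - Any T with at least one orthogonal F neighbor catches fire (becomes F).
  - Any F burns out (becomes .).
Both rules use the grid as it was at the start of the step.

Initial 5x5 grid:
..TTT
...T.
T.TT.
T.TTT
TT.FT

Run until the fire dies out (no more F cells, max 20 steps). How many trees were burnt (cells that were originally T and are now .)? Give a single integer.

Answer: 10

Derivation:
Step 1: +2 fires, +1 burnt (F count now 2)
Step 2: +3 fires, +2 burnt (F count now 3)
Step 3: +2 fires, +3 burnt (F count now 2)
Step 4: +1 fires, +2 burnt (F count now 1)
Step 5: +2 fires, +1 burnt (F count now 2)
Step 6: +0 fires, +2 burnt (F count now 0)
Fire out after step 6
Initially T: 14, now '.': 21
Total burnt (originally-T cells now '.'): 10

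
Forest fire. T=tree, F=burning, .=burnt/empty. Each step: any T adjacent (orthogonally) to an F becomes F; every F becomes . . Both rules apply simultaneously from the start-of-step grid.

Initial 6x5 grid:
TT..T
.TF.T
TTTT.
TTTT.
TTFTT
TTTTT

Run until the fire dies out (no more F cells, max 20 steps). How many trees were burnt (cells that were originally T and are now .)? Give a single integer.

Step 1: +6 fires, +2 burnt (F count now 6)
Step 2: +9 fires, +6 burnt (F count now 9)
Step 3: +5 fires, +9 burnt (F count now 5)
Step 4: +0 fires, +5 burnt (F count now 0)
Fire out after step 4
Initially T: 22, now '.': 28
Total burnt (originally-T cells now '.'): 20

Answer: 20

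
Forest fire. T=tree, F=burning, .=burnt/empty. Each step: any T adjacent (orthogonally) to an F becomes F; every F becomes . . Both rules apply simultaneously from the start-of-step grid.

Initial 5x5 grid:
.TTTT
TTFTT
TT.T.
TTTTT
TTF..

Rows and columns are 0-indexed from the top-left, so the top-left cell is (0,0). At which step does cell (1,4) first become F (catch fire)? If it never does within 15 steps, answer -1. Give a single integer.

Step 1: cell (1,4)='T' (+5 fires, +2 burnt)
Step 2: cell (1,4)='F' (+9 fires, +5 burnt)
  -> target ignites at step 2
Step 3: cell (1,4)='.' (+4 fires, +9 burnt)
Step 4: cell (1,4)='.' (+0 fires, +4 burnt)
  fire out at step 4

2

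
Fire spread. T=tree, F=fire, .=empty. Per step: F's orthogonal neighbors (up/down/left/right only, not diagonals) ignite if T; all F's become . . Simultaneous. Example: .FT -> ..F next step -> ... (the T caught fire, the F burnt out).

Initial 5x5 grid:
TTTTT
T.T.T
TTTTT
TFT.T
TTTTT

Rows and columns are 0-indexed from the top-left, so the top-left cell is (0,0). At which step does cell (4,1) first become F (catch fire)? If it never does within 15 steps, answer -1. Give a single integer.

Step 1: cell (4,1)='F' (+4 fires, +1 burnt)
  -> target ignites at step 1
Step 2: cell (4,1)='.' (+4 fires, +4 burnt)
Step 3: cell (4,1)='.' (+4 fires, +4 burnt)
Step 4: cell (4,1)='.' (+4 fires, +4 burnt)
Step 5: cell (4,1)='.' (+4 fires, +4 burnt)
Step 6: cell (4,1)='.' (+1 fires, +4 burnt)
Step 7: cell (4,1)='.' (+0 fires, +1 burnt)
  fire out at step 7

1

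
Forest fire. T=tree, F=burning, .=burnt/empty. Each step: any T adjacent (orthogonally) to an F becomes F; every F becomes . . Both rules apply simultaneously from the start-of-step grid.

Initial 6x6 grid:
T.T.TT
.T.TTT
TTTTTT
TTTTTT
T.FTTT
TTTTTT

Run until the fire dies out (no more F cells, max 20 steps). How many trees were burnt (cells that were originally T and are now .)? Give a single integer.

Answer: 28

Derivation:
Step 1: +3 fires, +1 burnt (F count now 3)
Step 2: +6 fires, +3 burnt (F count now 6)
Step 3: +7 fires, +6 burnt (F count now 7)
Step 4: +7 fires, +7 burnt (F count now 7)
Step 5: +2 fires, +7 burnt (F count now 2)
Step 6: +2 fires, +2 burnt (F count now 2)
Step 7: +1 fires, +2 burnt (F count now 1)
Step 8: +0 fires, +1 burnt (F count now 0)
Fire out after step 8
Initially T: 30, now '.': 34
Total burnt (originally-T cells now '.'): 28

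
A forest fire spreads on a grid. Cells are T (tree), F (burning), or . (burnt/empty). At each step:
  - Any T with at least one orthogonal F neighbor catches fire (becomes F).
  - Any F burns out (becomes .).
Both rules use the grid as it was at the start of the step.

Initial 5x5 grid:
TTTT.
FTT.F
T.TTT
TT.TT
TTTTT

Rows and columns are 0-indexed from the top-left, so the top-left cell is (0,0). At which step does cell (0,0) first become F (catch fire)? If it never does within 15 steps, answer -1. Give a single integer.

Step 1: cell (0,0)='F' (+4 fires, +2 burnt)
  -> target ignites at step 1
Step 2: cell (0,0)='.' (+5 fires, +4 burnt)
Step 3: cell (0,0)='.' (+6 fires, +5 burnt)
Step 4: cell (0,0)='.' (+3 fires, +6 burnt)
Step 5: cell (0,0)='.' (+1 fires, +3 burnt)
Step 6: cell (0,0)='.' (+0 fires, +1 burnt)
  fire out at step 6

1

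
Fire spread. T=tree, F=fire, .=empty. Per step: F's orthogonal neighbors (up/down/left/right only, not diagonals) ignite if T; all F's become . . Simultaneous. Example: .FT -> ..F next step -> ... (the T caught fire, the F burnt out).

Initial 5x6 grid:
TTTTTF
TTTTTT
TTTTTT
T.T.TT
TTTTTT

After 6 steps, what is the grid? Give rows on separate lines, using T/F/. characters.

Step 1: 2 trees catch fire, 1 burn out
  TTTTF.
  TTTTTF
  TTTTTT
  T.T.TT
  TTTTTT
Step 2: 3 trees catch fire, 2 burn out
  TTTF..
  TTTTF.
  TTTTTF
  T.T.TT
  TTTTTT
Step 3: 4 trees catch fire, 3 burn out
  TTF...
  TTTF..
  TTTTF.
  T.T.TF
  TTTTTT
Step 4: 5 trees catch fire, 4 burn out
  TF....
  TTF...
  TTTF..
  T.T.F.
  TTTTTF
Step 5: 4 trees catch fire, 5 burn out
  F.....
  TF....
  TTF...
  T.T...
  TTTTF.
Step 6: 4 trees catch fire, 4 burn out
  ......
  F.....
  TF....
  T.F...
  TTTF..

......
F.....
TF....
T.F...
TTTF..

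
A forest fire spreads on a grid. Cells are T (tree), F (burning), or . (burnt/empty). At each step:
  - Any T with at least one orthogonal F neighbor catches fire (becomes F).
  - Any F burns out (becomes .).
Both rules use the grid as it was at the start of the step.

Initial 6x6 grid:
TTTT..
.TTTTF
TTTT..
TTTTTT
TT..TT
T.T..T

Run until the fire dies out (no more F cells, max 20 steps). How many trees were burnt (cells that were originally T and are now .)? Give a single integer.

Answer: 24

Derivation:
Step 1: +1 fires, +1 burnt (F count now 1)
Step 2: +1 fires, +1 burnt (F count now 1)
Step 3: +3 fires, +1 burnt (F count now 3)
Step 4: +4 fires, +3 burnt (F count now 4)
Step 5: +4 fires, +4 burnt (F count now 4)
Step 6: +5 fires, +4 burnt (F count now 5)
Step 7: +3 fires, +5 burnt (F count now 3)
Step 8: +2 fires, +3 burnt (F count now 2)
Step 9: +1 fires, +2 burnt (F count now 1)
Step 10: +0 fires, +1 burnt (F count now 0)
Fire out after step 10
Initially T: 25, now '.': 35
Total burnt (originally-T cells now '.'): 24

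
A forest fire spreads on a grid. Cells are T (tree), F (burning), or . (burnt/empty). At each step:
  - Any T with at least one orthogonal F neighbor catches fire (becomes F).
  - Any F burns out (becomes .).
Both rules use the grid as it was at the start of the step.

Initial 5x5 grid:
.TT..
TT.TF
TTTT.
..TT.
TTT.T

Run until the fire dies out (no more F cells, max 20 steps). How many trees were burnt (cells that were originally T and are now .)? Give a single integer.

Answer: 14

Derivation:
Step 1: +1 fires, +1 burnt (F count now 1)
Step 2: +1 fires, +1 burnt (F count now 1)
Step 3: +2 fires, +1 burnt (F count now 2)
Step 4: +2 fires, +2 burnt (F count now 2)
Step 5: +3 fires, +2 burnt (F count now 3)
Step 6: +3 fires, +3 burnt (F count now 3)
Step 7: +2 fires, +3 burnt (F count now 2)
Step 8: +0 fires, +2 burnt (F count now 0)
Fire out after step 8
Initially T: 15, now '.': 24
Total burnt (originally-T cells now '.'): 14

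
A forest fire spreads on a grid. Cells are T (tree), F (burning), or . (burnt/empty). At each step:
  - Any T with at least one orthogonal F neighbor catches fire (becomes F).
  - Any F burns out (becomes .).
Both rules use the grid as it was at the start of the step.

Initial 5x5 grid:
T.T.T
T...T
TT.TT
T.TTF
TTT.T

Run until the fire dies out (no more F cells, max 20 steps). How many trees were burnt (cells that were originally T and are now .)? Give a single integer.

Answer: 15

Derivation:
Step 1: +3 fires, +1 burnt (F count now 3)
Step 2: +3 fires, +3 burnt (F count now 3)
Step 3: +2 fires, +3 burnt (F count now 2)
Step 4: +1 fires, +2 burnt (F count now 1)
Step 5: +1 fires, +1 burnt (F count now 1)
Step 6: +1 fires, +1 burnt (F count now 1)
Step 7: +1 fires, +1 burnt (F count now 1)
Step 8: +2 fires, +1 burnt (F count now 2)
Step 9: +1 fires, +2 burnt (F count now 1)
Step 10: +0 fires, +1 burnt (F count now 0)
Fire out after step 10
Initially T: 16, now '.': 24
Total burnt (originally-T cells now '.'): 15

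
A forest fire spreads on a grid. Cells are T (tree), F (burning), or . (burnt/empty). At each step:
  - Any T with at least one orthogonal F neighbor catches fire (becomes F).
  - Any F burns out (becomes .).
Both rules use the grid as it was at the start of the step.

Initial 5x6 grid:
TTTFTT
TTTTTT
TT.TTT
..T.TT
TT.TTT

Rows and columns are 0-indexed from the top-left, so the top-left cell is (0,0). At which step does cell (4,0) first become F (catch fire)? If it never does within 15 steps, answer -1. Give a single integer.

Step 1: cell (4,0)='T' (+3 fires, +1 burnt)
Step 2: cell (4,0)='T' (+5 fires, +3 burnt)
Step 3: cell (4,0)='T' (+4 fires, +5 burnt)
Step 4: cell (4,0)='T' (+4 fires, +4 burnt)
Step 5: cell (4,0)='T' (+3 fires, +4 burnt)
Step 6: cell (4,0)='T' (+2 fires, +3 burnt)
Step 7: cell (4,0)='T' (+0 fires, +2 burnt)
  fire out at step 7
Target never catches fire within 15 steps

-1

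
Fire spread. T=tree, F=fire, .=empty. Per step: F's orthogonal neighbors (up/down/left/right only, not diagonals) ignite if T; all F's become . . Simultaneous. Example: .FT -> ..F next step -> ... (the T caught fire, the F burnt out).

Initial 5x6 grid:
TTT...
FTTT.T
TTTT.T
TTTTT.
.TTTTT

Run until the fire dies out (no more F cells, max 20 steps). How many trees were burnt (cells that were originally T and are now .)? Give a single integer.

Step 1: +3 fires, +1 burnt (F count now 3)
Step 2: +4 fires, +3 burnt (F count now 4)
Step 3: +4 fires, +4 burnt (F count now 4)
Step 4: +3 fires, +4 burnt (F count now 3)
Step 5: +2 fires, +3 burnt (F count now 2)
Step 6: +2 fires, +2 burnt (F count now 2)
Step 7: +1 fires, +2 burnt (F count now 1)
Step 8: +1 fires, +1 burnt (F count now 1)
Step 9: +0 fires, +1 burnt (F count now 0)
Fire out after step 9
Initially T: 22, now '.': 28
Total burnt (originally-T cells now '.'): 20

Answer: 20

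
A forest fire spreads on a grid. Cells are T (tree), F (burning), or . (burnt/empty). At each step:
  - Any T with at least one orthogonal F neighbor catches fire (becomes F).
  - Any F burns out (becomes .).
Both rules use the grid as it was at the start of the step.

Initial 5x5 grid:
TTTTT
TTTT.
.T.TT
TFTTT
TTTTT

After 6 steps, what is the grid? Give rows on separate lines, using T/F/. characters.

Step 1: 4 trees catch fire, 1 burn out
  TTTTT
  TTTT.
  .F.TT
  F.FTT
  TFTTT
Step 2: 4 trees catch fire, 4 burn out
  TTTTT
  TFTT.
  ...TT
  ...FT
  F.FTT
Step 3: 6 trees catch fire, 4 burn out
  TFTTT
  F.FT.
  ...FT
  ....F
  ...FT
Step 4: 5 trees catch fire, 6 burn out
  F.FTT
  ...F.
  ....F
  .....
  ....F
Step 5: 1 trees catch fire, 5 burn out
  ...FT
  .....
  .....
  .....
  .....
Step 6: 1 trees catch fire, 1 burn out
  ....F
  .....
  .....
  .....
  .....

....F
.....
.....
.....
.....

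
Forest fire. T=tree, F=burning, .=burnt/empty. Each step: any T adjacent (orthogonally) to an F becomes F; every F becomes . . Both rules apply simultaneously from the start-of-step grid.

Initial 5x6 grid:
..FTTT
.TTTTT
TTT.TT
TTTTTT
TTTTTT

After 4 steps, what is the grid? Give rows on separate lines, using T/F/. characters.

Step 1: 2 trees catch fire, 1 burn out
  ...FTT
  .TFTTT
  TTT.TT
  TTTTTT
  TTTTTT
Step 2: 4 trees catch fire, 2 burn out
  ....FT
  .F.FTT
  TTF.TT
  TTTTTT
  TTTTTT
Step 3: 4 trees catch fire, 4 burn out
  .....F
  ....FT
  TF..TT
  TTFTTT
  TTTTTT
Step 4: 6 trees catch fire, 4 burn out
  ......
  .....F
  F...FT
  TF.FTT
  TTFTTT

......
.....F
F...FT
TF.FTT
TTFTTT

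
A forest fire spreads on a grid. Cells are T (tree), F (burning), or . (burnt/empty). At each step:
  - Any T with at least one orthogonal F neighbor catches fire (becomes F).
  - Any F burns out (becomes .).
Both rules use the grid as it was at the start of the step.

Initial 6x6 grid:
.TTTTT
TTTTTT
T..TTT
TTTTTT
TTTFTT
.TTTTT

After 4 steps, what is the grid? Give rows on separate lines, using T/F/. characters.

Step 1: 4 trees catch fire, 1 burn out
  .TTTTT
  TTTTTT
  T..TTT
  TTTFTT
  TTF.FT
  .TTFTT
Step 2: 7 trees catch fire, 4 burn out
  .TTTTT
  TTTTTT
  T..FTT
  TTF.FT
  TF...F
  .TF.FT
Step 3: 7 trees catch fire, 7 burn out
  .TTTTT
  TTTFTT
  T...FT
  TF...F
  F.....
  .F...F
Step 4: 5 trees catch fire, 7 burn out
  .TTFTT
  TTF.FT
  T....F
  F.....
  ......
  ......

.TTFTT
TTF.FT
T....F
F.....
......
......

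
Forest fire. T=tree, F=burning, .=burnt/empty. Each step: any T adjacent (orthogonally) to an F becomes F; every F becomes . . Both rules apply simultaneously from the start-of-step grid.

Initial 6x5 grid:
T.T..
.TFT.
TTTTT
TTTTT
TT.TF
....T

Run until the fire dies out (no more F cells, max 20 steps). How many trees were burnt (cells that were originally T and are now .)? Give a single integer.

Step 1: +7 fires, +2 burnt (F count now 7)
Step 2: +5 fires, +7 burnt (F count now 5)
Step 3: +2 fires, +5 burnt (F count now 2)
Step 4: +2 fires, +2 burnt (F count now 2)
Step 5: +1 fires, +2 burnt (F count now 1)
Step 6: +0 fires, +1 burnt (F count now 0)
Fire out after step 6
Initially T: 18, now '.': 29
Total burnt (originally-T cells now '.'): 17

Answer: 17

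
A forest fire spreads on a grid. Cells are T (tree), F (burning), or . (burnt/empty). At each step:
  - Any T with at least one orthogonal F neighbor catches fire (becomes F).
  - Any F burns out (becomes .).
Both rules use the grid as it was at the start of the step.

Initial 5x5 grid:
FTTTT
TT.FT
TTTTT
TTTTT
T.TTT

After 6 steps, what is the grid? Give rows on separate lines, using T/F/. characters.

Step 1: 5 trees catch fire, 2 burn out
  .FTFT
  FT..F
  TTTFT
  TTTTT
  T.TTT
Step 2: 7 trees catch fire, 5 burn out
  ..F.F
  .F...
  FTF.F
  TTTFT
  T.TTT
Step 3: 5 trees catch fire, 7 burn out
  .....
  .....
  .F...
  FTF.F
  T.TFT
Step 4: 4 trees catch fire, 5 burn out
  .....
  .....
  .....
  .F...
  F.F.F
Step 5: 0 trees catch fire, 4 burn out
  .....
  .....
  .....
  .....
  .....
Step 6: 0 trees catch fire, 0 burn out
  .....
  .....
  .....
  .....
  .....

.....
.....
.....
.....
.....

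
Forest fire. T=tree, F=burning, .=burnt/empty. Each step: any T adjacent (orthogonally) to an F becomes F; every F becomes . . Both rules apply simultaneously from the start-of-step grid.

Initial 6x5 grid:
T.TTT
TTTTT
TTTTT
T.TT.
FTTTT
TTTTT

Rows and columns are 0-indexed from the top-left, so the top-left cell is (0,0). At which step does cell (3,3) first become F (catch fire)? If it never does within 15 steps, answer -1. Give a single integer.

Step 1: cell (3,3)='T' (+3 fires, +1 burnt)
Step 2: cell (3,3)='T' (+3 fires, +3 burnt)
Step 3: cell (3,3)='T' (+5 fires, +3 burnt)
Step 4: cell (3,3)='F' (+6 fires, +5 burnt)
  -> target ignites at step 4
Step 5: cell (3,3)='.' (+3 fires, +6 burnt)
Step 6: cell (3,3)='.' (+3 fires, +3 burnt)
Step 7: cell (3,3)='.' (+2 fires, +3 burnt)
Step 8: cell (3,3)='.' (+1 fires, +2 burnt)
Step 9: cell (3,3)='.' (+0 fires, +1 burnt)
  fire out at step 9

4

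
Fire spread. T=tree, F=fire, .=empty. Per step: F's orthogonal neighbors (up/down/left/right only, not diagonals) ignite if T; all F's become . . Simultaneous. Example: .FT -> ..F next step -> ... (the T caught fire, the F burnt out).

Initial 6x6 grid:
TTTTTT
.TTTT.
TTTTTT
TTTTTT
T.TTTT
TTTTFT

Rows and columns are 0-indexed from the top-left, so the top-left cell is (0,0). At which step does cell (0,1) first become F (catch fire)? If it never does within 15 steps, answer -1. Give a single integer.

Step 1: cell (0,1)='T' (+3 fires, +1 burnt)
Step 2: cell (0,1)='T' (+4 fires, +3 burnt)
Step 3: cell (0,1)='T' (+5 fires, +4 burnt)
Step 4: cell (0,1)='T' (+5 fires, +5 burnt)
Step 5: cell (0,1)='T' (+5 fires, +5 burnt)
Step 6: cell (0,1)='T' (+5 fires, +5 burnt)
Step 7: cell (0,1)='T' (+3 fires, +5 burnt)
Step 8: cell (0,1)='F' (+1 fires, +3 burnt)
  -> target ignites at step 8
Step 9: cell (0,1)='.' (+1 fires, +1 burnt)
Step 10: cell (0,1)='.' (+0 fires, +1 burnt)
  fire out at step 10

8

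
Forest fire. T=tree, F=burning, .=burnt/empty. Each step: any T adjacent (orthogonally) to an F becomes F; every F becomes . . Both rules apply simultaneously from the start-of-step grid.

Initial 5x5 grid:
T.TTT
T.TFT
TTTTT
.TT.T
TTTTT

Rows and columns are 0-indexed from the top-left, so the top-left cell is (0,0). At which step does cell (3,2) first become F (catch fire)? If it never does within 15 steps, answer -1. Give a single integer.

Step 1: cell (3,2)='T' (+4 fires, +1 burnt)
Step 2: cell (3,2)='T' (+4 fires, +4 burnt)
Step 3: cell (3,2)='F' (+3 fires, +4 burnt)
  -> target ignites at step 3
Step 4: cell (3,2)='.' (+4 fires, +3 burnt)
Step 5: cell (3,2)='.' (+3 fires, +4 burnt)
Step 6: cell (3,2)='.' (+2 fires, +3 burnt)
Step 7: cell (3,2)='.' (+0 fires, +2 burnt)
  fire out at step 7

3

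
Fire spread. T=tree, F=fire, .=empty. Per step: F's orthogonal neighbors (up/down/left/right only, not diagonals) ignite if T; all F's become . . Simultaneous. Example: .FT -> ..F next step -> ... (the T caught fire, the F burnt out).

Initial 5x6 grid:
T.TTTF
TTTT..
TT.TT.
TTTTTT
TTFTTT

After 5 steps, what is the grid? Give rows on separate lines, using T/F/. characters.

Step 1: 4 trees catch fire, 2 burn out
  T.TTF.
  TTTT..
  TT.TT.
  TTFTTT
  TF.FTT
Step 2: 5 trees catch fire, 4 burn out
  T.TF..
  TTTT..
  TT.TT.
  TF.FTT
  F...FT
Step 3: 7 trees catch fire, 5 burn out
  T.F...
  TTTF..
  TF.FT.
  F...FT
  .....F
Step 4: 5 trees catch fire, 7 burn out
  T.....
  TFF...
  F...F.
  .....F
  ......
Step 5: 1 trees catch fire, 5 burn out
  T.....
  F.....
  ......
  ......
  ......

T.....
F.....
......
......
......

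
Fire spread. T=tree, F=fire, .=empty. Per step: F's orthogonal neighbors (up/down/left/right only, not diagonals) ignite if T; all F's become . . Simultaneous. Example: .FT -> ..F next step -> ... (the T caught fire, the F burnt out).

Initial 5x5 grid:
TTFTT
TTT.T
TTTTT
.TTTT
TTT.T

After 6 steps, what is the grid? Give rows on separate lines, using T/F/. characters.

Step 1: 3 trees catch fire, 1 burn out
  TF.FT
  TTF.T
  TTTTT
  .TTTT
  TTT.T
Step 2: 4 trees catch fire, 3 burn out
  F...F
  TF..T
  TTFTT
  .TTTT
  TTT.T
Step 3: 5 trees catch fire, 4 burn out
  .....
  F...F
  TF.FT
  .TFTT
  TTT.T
Step 4: 5 trees catch fire, 5 burn out
  .....
  .....
  F...F
  .F.FT
  TTF.T
Step 5: 2 trees catch fire, 5 burn out
  .....
  .....
  .....
  ....F
  TF..T
Step 6: 2 trees catch fire, 2 burn out
  .....
  .....
  .....
  .....
  F...F

.....
.....
.....
.....
F...F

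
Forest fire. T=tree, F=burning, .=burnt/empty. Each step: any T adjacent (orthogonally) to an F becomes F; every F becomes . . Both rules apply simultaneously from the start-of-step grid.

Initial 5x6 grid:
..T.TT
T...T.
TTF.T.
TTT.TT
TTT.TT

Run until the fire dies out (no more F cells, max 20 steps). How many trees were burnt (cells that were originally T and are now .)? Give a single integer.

Step 1: +2 fires, +1 burnt (F count now 2)
Step 2: +3 fires, +2 burnt (F count now 3)
Step 3: +3 fires, +3 burnt (F count now 3)
Step 4: +1 fires, +3 burnt (F count now 1)
Step 5: +0 fires, +1 burnt (F count now 0)
Fire out after step 5
Initially T: 18, now '.': 21
Total burnt (originally-T cells now '.'): 9

Answer: 9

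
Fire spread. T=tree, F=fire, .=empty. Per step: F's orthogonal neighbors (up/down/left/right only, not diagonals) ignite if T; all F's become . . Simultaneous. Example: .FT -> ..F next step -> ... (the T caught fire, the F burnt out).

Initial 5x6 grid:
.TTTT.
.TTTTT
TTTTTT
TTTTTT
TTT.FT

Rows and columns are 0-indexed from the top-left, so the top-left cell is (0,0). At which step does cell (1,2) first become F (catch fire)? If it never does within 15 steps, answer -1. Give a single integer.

Step 1: cell (1,2)='T' (+2 fires, +1 burnt)
Step 2: cell (1,2)='T' (+3 fires, +2 burnt)
Step 3: cell (1,2)='T' (+4 fires, +3 burnt)
Step 4: cell (1,2)='T' (+6 fires, +4 burnt)
Step 5: cell (1,2)='F' (+5 fires, +6 burnt)
  -> target ignites at step 5
Step 6: cell (1,2)='.' (+4 fires, +5 burnt)
Step 7: cell (1,2)='.' (+1 fires, +4 burnt)
Step 8: cell (1,2)='.' (+0 fires, +1 burnt)
  fire out at step 8

5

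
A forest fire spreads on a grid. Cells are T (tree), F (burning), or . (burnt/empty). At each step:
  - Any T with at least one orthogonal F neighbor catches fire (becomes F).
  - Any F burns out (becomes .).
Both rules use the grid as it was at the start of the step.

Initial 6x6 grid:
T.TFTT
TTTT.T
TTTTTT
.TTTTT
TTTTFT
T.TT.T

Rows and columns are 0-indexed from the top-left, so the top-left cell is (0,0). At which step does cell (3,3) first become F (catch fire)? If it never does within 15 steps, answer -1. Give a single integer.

Step 1: cell (3,3)='T' (+6 fires, +2 burnt)
Step 2: cell (3,3)='F' (+9 fires, +6 burnt)
  -> target ignites at step 2
Step 3: cell (3,3)='.' (+7 fires, +9 burnt)
Step 4: cell (3,3)='.' (+4 fires, +7 burnt)
Step 5: cell (3,3)='.' (+3 fires, +4 burnt)
Step 6: cell (3,3)='.' (+0 fires, +3 burnt)
  fire out at step 6

2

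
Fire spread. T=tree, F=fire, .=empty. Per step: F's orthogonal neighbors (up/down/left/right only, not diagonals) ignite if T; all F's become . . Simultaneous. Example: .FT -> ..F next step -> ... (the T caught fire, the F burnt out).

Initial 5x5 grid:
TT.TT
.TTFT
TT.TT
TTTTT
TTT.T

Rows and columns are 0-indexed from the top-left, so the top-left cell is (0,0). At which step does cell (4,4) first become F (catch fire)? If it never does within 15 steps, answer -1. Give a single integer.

Step 1: cell (4,4)='T' (+4 fires, +1 burnt)
Step 2: cell (4,4)='T' (+4 fires, +4 burnt)
Step 3: cell (4,4)='T' (+4 fires, +4 burnt)
Step 4: cell (4,4)='F' (+5 fires, +4 burnt)
  -> target ignites at step 4
Step 5: cell (4,4)='.' (+2 fires, +5 burnt)
Step 6: cell (4,4)='.' (+1 fires, +2 burnt)
Step 7: cell (4,4)='.' (+0 fires, +1 burnt)
  fire out at step 7

4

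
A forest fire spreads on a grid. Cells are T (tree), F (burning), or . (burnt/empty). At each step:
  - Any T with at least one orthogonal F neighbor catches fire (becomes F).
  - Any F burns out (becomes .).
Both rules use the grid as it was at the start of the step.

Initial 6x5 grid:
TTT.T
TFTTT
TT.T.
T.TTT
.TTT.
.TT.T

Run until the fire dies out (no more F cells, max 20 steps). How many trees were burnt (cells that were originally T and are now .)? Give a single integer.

Answer: 20

Derivation:
Step 1: +4 fires, +1 burnt (F count now 4)
Step 2: +4 fires, +4 burnt (F count now 4)
Step 3: +3 fires, +4 burnt (F count now 3)
Step 4: +2 fires, +3 burnt (F count now 2)
Step 5: +3 fires, +2 burnt (F count now 3)
Step 6: +1 fires, +3 burnt (F count now 1)
Step 7: +2 fires, +1 burnt (F count now 2)
Step 8: +1 fires, +2 burnt (F count now 1)
Step 9: +0 fires, +1 burnt (F count now 0)
Fire out after step 9
Initially T: 21, now '.': 29
Total burnt (originally-T cells now '.'): 20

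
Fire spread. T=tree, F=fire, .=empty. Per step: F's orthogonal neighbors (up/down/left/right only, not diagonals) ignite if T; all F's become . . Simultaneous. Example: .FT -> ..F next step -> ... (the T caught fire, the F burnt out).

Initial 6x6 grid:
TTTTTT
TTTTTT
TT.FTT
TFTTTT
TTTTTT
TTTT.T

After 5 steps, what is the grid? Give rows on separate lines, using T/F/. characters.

Step 1: 7 trees catch fire, 2 burn out
  TTTTTT
  TTTFTT
  TF..FT
  F.FFTT
  TFTTTT
  TTTT.T
Step 2: 11 trees catch fire, 7 burn out
  TTTFTT
  TFF.FT
  F....F
  ....FT
  F.FFTT
  TFTT.T
Step 3: 10 trees catch fire, 11 burn out
  TFF.FT
  F....F
  ......
  .....F
  ....FT
  F.FF.T
Step 4: 3 trees catch fire, 10 burn out
  F....F
  ......
  ......
  ......
  .....F
  .....T
Step 5: 1 trees catch fire, 3 burn out
  ......
  ......
  ......
  ......
  ......
  .....F

......
......
......
......
......
.....F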